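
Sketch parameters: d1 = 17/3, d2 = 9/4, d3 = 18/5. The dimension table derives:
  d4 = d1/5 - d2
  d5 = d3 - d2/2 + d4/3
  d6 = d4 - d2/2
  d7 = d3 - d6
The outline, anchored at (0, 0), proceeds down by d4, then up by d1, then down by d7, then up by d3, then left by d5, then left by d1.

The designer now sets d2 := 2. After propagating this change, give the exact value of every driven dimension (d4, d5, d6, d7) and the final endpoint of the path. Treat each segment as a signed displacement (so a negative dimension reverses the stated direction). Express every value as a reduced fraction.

d4 = -13/15
d5 = 104/45
d6 = -28/15
d7 = 82/15
endpoint = (-359/45, 14/3)

Apply edit: d2 := 2
  d4 = d1/5 - d2 = -13/15
  d5 = d3 - d2/2 + d4/3 = 104/45
  d6 = d4 - d2/2 = -28/15
  d7 = d3 - d6 = 82/15
Walk from origin (0, 0):
  seg 1: down by d4 = -13/15 → (0, 13/15)
  seg 2: up by d1 = 17/3 → (0, 98/15)
  seg 3: down by d7 = 82/15 → (0, 16/15)
  seg 4: up by d3 = 18/5 → (0, 14/3)
  seg 5: left by d5 = 104/45 → (-104/45, 14/3)
  seg 6: left by d1 = 17/3 → (-359/45, 14/3)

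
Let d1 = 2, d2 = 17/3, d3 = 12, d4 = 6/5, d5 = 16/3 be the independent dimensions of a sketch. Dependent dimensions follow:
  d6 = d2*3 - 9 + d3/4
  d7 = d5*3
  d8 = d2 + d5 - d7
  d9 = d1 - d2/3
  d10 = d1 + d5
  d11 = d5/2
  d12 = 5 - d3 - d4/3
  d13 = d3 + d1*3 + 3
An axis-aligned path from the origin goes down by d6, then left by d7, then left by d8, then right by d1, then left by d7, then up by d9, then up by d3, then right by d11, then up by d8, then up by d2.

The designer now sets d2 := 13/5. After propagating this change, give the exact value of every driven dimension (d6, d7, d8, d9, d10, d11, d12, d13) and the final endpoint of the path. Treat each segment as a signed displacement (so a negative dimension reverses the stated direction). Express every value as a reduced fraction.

d6 = 9/5
d7 = 16
d8 = -121/15
d9 = 17/15
d10 = 22/3
d11 = 8/3
d12 = -37/5
d13 = 21
endpoint = (-289/15, 88/15)

Apply edit: d2 := 13/5
  d6 = d2*3 - 9 + d3/4 = 9/5
  d7 = d5*3 = 16
  d8 = d2 + d5 - d7 = -121/15
  d9 = d1 - d2/3 = 17/15
  d10 = d1 + d5 = 22/3
  d11 = d5/2 = 8/3
  d12 = 5 - d3 - d4/3 = -37/5
  d13 = d3 + d1*3 + 3 = 21
Walk from origin (0, 0):
  seg 1: down by d6 = 9/5 → (0, -9/5)
  seg 2: left by d7 = 16 → (-16, -9/5)
  seg 3: left by d8 = -121/15 → (-119/15, -9/5)
  seg 4: right by d1 = 2 → (-89/15, -9/5)
  seg 5: left by d7 = 16 → (-329/15, -9/5)
  seg 6: up by d9 = 17/15 → (-329/15, -2/3)
  seg 7: up by d3 = 12 → (-329/15, 34/3)
  seg 8: right by d11 = 8/3 → (-289/15, 34/3)
  seg 9: up by d8 = -121/15 → (-289/15, 49/15)
  seg 10: up by d2 = 13/5 → (-289/15, 88/15)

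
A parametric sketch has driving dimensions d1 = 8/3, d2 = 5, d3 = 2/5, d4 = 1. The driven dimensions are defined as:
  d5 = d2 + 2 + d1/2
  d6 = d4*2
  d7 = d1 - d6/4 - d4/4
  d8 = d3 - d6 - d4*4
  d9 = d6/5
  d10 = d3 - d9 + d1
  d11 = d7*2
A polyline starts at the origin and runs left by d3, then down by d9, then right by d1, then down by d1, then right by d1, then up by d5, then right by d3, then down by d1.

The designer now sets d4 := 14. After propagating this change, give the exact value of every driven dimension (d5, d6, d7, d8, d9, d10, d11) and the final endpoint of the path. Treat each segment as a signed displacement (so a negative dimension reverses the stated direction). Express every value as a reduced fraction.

d5 = 25/3
d6 = 28
d7 = -47/6
d8 = -418/5
d9 = 28/5
d10 = -38/15
d11 = -47/3
endpoint = (16/3, -13/5)

Apply edit: d4 := 14
  d5 = d2 + 2 + d1/2 = 25/3
  d6 = d4*2 = 28
  d7 = d1 - d6/4 - d4/4 = -47/6
  d8 = d3 - d6 - d4*4 = -418/5
  d9 = d6/5 = 28/5
  d10 = d3 - d9 + d1 = -38/15
  d11 = d7*2 = -47/3
Walk from origin (0, 0):
  seg 1: left by d3 = 2/5 → (-2/5, 0)
  seg 2: down by d9 = 28/5 → (-2/5, -28/5)
  seg 3: right by d1 = 8/3 → (34/15, -28/5)
  seg 4: down by d1 = 8/3 → (34/15, -124/15)
  seg 5: right by d1 = 8/3 → (74/15, -124/15)
  seg 6: up by d5 = 25/3 → (74/15, 1/15)
  seg 7: right by d3 = 2/5 → (16/3, 1/15)
  seg 8: down by d1 = 8/3 → (16/3, -13/5)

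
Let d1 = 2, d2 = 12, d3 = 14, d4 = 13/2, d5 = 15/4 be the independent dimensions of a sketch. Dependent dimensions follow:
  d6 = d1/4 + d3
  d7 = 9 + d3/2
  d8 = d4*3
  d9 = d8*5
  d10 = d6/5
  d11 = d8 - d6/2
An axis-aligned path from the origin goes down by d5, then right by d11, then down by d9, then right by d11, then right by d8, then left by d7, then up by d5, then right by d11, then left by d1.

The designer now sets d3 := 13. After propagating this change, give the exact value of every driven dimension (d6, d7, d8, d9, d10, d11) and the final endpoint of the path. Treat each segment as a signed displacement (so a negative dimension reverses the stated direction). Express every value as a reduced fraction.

Apply edit: d3 := 13
  d6 = d1/4 + d3 = 27/2
  d7 = 9 + d3/2 = 31/2
  d8 = d4*3 = 39/2
  d9 = d8*5 = 195/2
  d10 = d6/5 = 27/10
  d11 = d8 - d6/2 = 51/4
Walk from origin (0, 0):
  seg 1: down by d5 = 15/4 → (0, -15/4)
  seg 2: right by d11 = 51/4 → (51/4, -15/4)
  seg 3: down by d9 = 195/2 → (51/4, -405/4)
  seg 4: right by d11 = 51/4 → (51/2, -405/4)
  seg 5: right by d8 = 39/2 → (45, -405/4)
  seg 6: left by d7 = 31/2 → (59/2, -405/4)
  seg 7: up by d5 = 15/4 → (59/2, -195/2)
  seg 8: right by d11 = 51/4 → (169/4, -195/2)
  seg 9: left by d1 = 2 → (161/4, -195/2)

d6 = 27/2
d7 = 31/2
d8 = 39/2
d9 = 195/2
d10 = 27/10
d11 = 51/4
endpoint = (161/4, -195/2)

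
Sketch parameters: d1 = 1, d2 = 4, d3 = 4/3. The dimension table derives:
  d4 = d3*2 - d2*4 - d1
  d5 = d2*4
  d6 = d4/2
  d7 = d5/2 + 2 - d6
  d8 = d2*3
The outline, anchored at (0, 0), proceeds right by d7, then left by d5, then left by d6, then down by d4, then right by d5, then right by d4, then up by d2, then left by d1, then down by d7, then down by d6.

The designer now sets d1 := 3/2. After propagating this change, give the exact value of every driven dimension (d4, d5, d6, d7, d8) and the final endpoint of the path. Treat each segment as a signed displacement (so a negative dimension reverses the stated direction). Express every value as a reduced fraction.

d4 = -89/6
d5 = 16
d6 = -89/12
d7 = 209/12
d8 = 12
endpoint = (17/2, 53/6)

Apply edit: d1 := 3/2
  d4 = d3*2 - d2*4 - d1 = -89/6
  d5 = d2*4 = 16
  d6 = d4/2 = -89/12
  d7 = d5/2 + 2 - d6 = 209/12
  d8 = d2*3 = 12
Walk from origin (0, 0):
  seg 1: right by d7 = 209/12 → (209/12, 0)
  seg 2: left by d5 = 16 → (17/12, 0)
  seg 3: left by d6 = -89/12 → (53/6, 0)
  seg 4: down by d4 = -89/6 → (53/6, 89/6)
  seg 5: right by d5 = 16 → (149/6, 89/6)
  seg 6: right by d4 = -89/6 → (10, 89/6)
  seg 7: up by d2 = 4 → (10, 113/6)
  seg 8: left by d1 = 3/2 → (17/2, 113/6)
  seg 9: down by d7 = 209/12 → (17/2, 17/12)
  seg 10: down by d6 = -89/12 → (17/2, 53/6)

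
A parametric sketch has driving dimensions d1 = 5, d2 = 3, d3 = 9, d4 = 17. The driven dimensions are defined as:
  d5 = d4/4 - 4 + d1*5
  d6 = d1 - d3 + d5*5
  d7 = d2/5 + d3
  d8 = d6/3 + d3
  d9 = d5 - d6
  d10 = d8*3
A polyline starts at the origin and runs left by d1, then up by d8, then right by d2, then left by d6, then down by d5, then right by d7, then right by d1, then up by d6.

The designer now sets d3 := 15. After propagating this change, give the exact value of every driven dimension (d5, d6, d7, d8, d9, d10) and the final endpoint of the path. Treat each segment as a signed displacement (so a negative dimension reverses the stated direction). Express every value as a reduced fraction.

Apply edit: d3 := 15
  d5 = d4/4 - 4 + d1*5 = 101/4
  d6 = d1 - d3 + d5*5 = 465/4
  d7 = d2/5 + d3 = 78/5
  d8 = d6/3 + d3 = 215/4
  d9 = d5 - d6 = -91
  d10 = d8*3 = 645/4
Walk from origin (0, 0):
  seg 1: left by d1 = 5 → (-5, 0)
  seg 2: up by d8 = 215/4 → (-5, 215/4)
  seg 3: right by d2 = 3 → (-2, 215/4)
  seg 4: left by d6 = 465/4 → (-473/4, 215/4)
  seg 5: down by d5 = 101/4 → (-473/4, 57/2)
  seg 6: right by d7 = 78/5 → (-2053/20, 57/2)
  seg 7: right by d1 = 5 → (-1953/20, 57/2)
  seg 8: up by d6 = 465/4 → (-1953/20, 579/4)

d5 = 101/4
d6 = 465/4
d7 = 78/5
d8 = 215/4
d9 = -91
d10 = 645/4
endpoint = (-1953/20, 579/4)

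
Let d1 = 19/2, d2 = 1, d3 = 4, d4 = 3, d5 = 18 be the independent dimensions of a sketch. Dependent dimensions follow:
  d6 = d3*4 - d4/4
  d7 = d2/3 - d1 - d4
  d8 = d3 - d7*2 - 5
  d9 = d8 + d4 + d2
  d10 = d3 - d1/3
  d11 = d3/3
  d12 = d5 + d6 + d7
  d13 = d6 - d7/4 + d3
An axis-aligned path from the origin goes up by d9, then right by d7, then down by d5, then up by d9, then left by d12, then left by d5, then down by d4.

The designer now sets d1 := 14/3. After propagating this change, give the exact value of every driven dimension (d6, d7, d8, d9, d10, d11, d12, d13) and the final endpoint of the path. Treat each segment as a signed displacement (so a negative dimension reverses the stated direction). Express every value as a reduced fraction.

d6 = 61/4
d7 = -22/3
d8 = 41/3
d9 = 53/3
d10 = 22/9
d11 = 4/3
d12 = 311/12
d13 = 253/12
endpoint = (-205/4, 43/3)

Apply edit: d1 := 14/3
  d6 = d3*4 - d4/4 = 61/4
  d7 = d2/3 - d1 - d4 = -22/3
  d8 = d3 - d7*2 - 5 = 41/3
  d9 = d8 + d4 + d2 = 53/3
  d10 = d3 - d1/3 = 22/9
  d11 = d3/3 = 4/3
  d12 = d5 + d6 + d7 = 311/12
  d13 = d6 - d7/4 + d3 = 253/12
Walk from origin (0, 0):
  seg 1: up by d9 = 53/3 → (0, 53/3)
  seg 2: right by d7 = -22/3 → (-22/3, 53/3)
  seg 3: down by d5 = 18 → (-22/3, -1/3)
  seg 4: up by d9 = 53/3 → (-22/3, 52/3)
  seg 5: left by d12 = 311/12 → (-133/4, 52/3)
  seg 6: left by d5 = 18 → (-205/4, 52/3)
  seg 7: down by d4 = 3 → (-205/4, 43/3)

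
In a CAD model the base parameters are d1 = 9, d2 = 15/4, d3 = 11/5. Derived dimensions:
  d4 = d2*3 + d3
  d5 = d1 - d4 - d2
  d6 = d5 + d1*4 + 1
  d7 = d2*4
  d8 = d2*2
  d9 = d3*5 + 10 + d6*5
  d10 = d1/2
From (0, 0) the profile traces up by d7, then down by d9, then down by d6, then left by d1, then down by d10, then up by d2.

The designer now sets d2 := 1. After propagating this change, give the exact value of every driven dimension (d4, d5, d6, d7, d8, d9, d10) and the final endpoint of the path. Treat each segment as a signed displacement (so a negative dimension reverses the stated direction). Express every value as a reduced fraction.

d4 = 26/5
d5 = 14/5
d6 = 199/5
d7 = 4
d8 = 2
d9 = 220
d10 = 9/2
endpoint = (-9, -2593/10)

Apply edit: d2 := 1
  d4 = d2*3 + d3 = 26/5
  d5 = d1 - d4 - d2 = 14/5
  d6 = d5 + d1*4 + 1 = 199/5
  d7 = d2*4 = 4
  d8 = d2*2 = 2
  d9 = d3*5 + 10 + d6*5 = 220
  d10 = d1/2 = 9/2
Walk from origin (0, 0):
  seg 1: up by d7 = 4 → (0, 4)
  seg 2: down by d9 = 220 → (0, -216)
  seg 3: down by d6 = 199/5 → (0, -1279/5)
  seg 4: left by d1 = 9 → (-9, -1279/5)
  seg 5: down by d10 = 9/2 → (-9, -2603/10)
  seg 6: up by d2 = 1 → (-9, -2593/10)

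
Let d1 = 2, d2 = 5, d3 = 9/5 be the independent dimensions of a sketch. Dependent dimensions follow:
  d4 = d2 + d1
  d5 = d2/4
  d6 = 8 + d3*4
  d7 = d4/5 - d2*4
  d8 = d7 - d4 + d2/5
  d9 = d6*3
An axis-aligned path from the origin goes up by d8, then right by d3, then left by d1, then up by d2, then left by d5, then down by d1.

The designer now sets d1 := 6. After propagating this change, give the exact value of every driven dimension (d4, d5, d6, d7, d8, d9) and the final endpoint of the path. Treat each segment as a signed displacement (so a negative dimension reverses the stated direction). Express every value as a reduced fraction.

Apply edit: d1 := 6
  d4 = d2 + d1 = 11
  d5 = d2/4 = 5/4
  d6 = 8 + d3*4 = 76/5
  d7 = d4/5 - d2*4 = -89/5
  d8 = d7 - d4 + d2/5 = -139/5
  d9 = d6*3 = 228/5
Walk from origin (0, 0):
  seg 1: up by d8 = -139/5 → (0, -139/5)
  seg 2: right by d3 = 9/5 → (9/5, -139/5)
  seg 3: left by d1 = 6 → (-21/5, -139/5)
  seg 4: up by d2 = 5 → (-21/5, -114/5)
  seg 5: left by d5 = 5/4 → (-109/20, -114/5)
  seg 6: down by d1 = 6 → (-109/20, -144/5)

d4 = 11
d5 = 5/4
d6 = 76/5
d7 = -89/5
d8 = -139/5
d9 = 228/5
endpoint = (-109/20, -144/5)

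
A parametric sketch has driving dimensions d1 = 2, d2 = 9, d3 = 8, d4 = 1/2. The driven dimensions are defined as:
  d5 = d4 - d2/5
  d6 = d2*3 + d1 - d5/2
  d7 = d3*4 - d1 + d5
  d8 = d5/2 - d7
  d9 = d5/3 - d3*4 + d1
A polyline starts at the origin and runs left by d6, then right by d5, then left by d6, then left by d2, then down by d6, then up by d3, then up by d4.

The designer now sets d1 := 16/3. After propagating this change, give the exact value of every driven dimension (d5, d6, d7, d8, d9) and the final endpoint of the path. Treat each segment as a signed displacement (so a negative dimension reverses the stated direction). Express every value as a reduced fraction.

d5 = -13/10
d6 = 1979/60
d7 = 761/30
d8 = -1561/60
d9 = -271/10
endpoint = (-1144/15, -1469/60)

Apply edit: d1 := 16/3
  d5 = d4 - d2/5 = -13/10
  d6 = d2*3 + d1 - d5/2 = 1979/60
  d7 = d3*4 - d1 + d5 = 761/30
  d8 = d5/2 - d7 = -1561/60
  d9 = d5/3 - d3*4 + d1 = -271/10
Walk from origin (0, 0):
  seg 1: left by d6 = 1979/60 → (-1979/60, 0)
  seg 2: right by d5 = -13/10 → (-2057/60, 0)
  seg 3: left by d6 = 1979/60 → (-1009/15, 0)
  seg 4: left by d2 = 9 → (-1144/15, 0)
  seg 5: down by d6 = 1979/60 → (-1144/15, -1979/60)
  seg 6: up by d3 = 8 → (-1144/15, -1499/60)
  seg 7: up by d4 = 1/2 → (-1144/15, -1469/60)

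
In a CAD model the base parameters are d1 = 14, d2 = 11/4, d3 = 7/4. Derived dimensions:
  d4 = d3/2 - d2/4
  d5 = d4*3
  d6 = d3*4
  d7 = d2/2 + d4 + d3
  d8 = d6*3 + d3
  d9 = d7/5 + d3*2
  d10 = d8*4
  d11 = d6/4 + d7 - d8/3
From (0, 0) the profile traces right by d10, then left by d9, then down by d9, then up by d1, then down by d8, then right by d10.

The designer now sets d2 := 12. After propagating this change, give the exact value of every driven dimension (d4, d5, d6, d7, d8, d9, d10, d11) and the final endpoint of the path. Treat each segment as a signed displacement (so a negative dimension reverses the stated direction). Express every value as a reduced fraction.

d4 = -17/8
d5 = -51/8
d6 = 7
d7 = 45/8
d8 = 91/4
d9 = 37/8
d10 = 91
d11 = -5/24
endpoint = (1419/8, -107/8)

Apply edit: d2 := 12
  d4 = d3/2 - d2/4 = -17/8
  d5 = d4*3 = -51/8
  d6 = d3*4 = 7
  d7 = d2/2 + d4 + d3 = 45/8
  d8 = d6*3 + d3 = 91/4
  d9 = d7/5 + d3*2 = 37/8
  d10 = d8*4 = 91
  d11 = d6/4 + d7 - d8/3 = -5/24
Walk from origin (0, 0):
  seg 1: right by d10 = 91 → (91, 0)
  seg 2: left by d9 = 37/8 → (691/8, 0)
  seg 3: down by d9 = 37/8 → (691/8, -37/8)
  seg 4: up by d1 = 14 → (691/8, 75/8)
  seg 5: down by d8 = 91/4 → (691/8, -107/8)
  seg 6: right by d10 = 91 → (1419/8, -107/8)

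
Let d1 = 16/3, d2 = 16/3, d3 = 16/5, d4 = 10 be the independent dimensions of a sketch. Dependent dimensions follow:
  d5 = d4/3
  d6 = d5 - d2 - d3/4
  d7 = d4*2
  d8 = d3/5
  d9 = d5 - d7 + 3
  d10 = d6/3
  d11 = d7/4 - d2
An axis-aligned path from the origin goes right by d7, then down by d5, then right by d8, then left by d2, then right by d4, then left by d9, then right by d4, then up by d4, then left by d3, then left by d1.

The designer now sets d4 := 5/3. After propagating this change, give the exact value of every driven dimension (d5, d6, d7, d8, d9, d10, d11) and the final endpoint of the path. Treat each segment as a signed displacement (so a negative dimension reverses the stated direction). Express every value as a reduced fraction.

d5 = 5/9
d6 = -251/45
d7 = 10/3
d8 = 16/25
d9 = 2/9
d10 = -251/135
d11 = -9/2
endpoint = (-1526/225, 10/9)

Apply edit: d4 := 5/3
  d5 = d4/3 = 5/9
  d6 = d5 - d2 - d3/4 = -251/45
  d7 = d4*2 = 10/3
  d8 = d3/5 = 16/25
  d9 = d5 - d7 + 3 = 2/9
  d10 = d6/3 = -251/135
  d11 = d7/4 - d2 = -9/2
Walk from origin (0, 0):
  seg 1: right by d7 = 10/3 → (10/3, 0)
  seg 2: down by d5 = 5/9 → (10/3, -5/9)
  seg 3: right by d8 = 16/25 → (298/75, -5/9)
  seg 4: left by d2 = 16/3 → (-34/25, -5/9)
  seg 5: right by d4 = 5/3 → (23/75, -5/9)
  seg 6: left by d9 = 2/9 → (19/225, -5/9)
  seg 7: right by d4 = 5/3 → (394/225, -5/9)
  seg 8: up by d4 = 5/3 → (394/225, 10/9)
  seg 9: left by d3 = 16/5 → (-326/225, 10/9)
  seg 10: left by d1 = 16/3 → (-1526/225, 10/9)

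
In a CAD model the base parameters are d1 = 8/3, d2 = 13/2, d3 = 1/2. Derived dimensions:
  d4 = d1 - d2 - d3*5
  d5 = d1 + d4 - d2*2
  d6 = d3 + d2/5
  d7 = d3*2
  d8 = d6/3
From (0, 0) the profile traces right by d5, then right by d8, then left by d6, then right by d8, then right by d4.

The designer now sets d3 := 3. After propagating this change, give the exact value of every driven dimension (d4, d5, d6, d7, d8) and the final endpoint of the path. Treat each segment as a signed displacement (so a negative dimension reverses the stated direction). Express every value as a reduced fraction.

d4 = -113/6
d5 = -175/6
d6 = 43/10
d7 = 6
d8 = 43/30
endpoint = (-1483/30, 0)

Apply edit: d3 := 3
  d4 = d1 - d2 - d3*5 = -113/6
  d5 = d1 + d4 - d2*2 = -175/6
  d6 = d3 + d2/5 = 43/10
  d7 = d3*2 = 6
  d8 = d6/3 = 43/30
Walk from origin (0, 0):
  seg 1: right by d5 = -175/6 → (-175/6, 0)
  seg 2: right by d8 = 43/30 → (-416/15, 0)
  seg 3: left by d6 = 43/10 → (-961/30, 0)
  seg 4: right by d8 = 43/30 → (-153/5, 0)
  seg 5: right by d4 = -113/6 → (-1483/30, 0)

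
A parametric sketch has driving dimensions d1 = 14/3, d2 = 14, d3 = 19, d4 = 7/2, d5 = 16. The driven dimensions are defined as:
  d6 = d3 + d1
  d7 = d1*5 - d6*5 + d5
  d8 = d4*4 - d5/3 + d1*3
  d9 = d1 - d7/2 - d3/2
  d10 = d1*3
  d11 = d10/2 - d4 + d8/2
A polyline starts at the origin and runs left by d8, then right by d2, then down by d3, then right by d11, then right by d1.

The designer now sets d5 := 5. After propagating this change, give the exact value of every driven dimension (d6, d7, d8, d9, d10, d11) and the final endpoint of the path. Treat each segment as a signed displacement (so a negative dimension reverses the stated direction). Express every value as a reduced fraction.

d6 = 71/3
d7 = -90
d8 = 79/3
d9 = 241/6
d10 = 14
d11 = 50/3
endpoint = (9, -19)

Apply edit: d5 := 5
  d6 = d3 + d1 = 71/3
  d7 = d1*5 - d6*5 + d5 = -90
  d8 = d4*4 - d5/3 + d1*3 = 79/3
  d9 = d1 - d7/2 - d3/2 = 241/6
  d10 = d1*3 = 14
  d11 = d10/2 - d4 + d8/2 = 50/3
Walk from origin (0, 0):
  seg 1: left by d8 = 79/3 → (-79/3, 0)
  seg 2: right by d2 = 14 → (-37/3, 0)
  seg 3: down by d3 = 19 → (-37/3, -19)
  seg 4: right by d11 = 50/3 → (13/3, -19)
  seg 5: right by d1 = 14/3 → (9, -19)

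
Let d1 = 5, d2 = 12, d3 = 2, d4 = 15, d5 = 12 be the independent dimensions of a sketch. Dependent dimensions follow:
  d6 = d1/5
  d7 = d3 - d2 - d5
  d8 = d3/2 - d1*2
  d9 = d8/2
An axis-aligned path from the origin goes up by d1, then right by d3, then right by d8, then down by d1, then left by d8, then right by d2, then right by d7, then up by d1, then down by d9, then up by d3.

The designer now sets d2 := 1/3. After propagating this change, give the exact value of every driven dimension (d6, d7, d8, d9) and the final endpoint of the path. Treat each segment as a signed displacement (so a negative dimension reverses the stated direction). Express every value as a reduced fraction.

Apply edit: d2 := 1/3
  d6 = d1/5 = 1
  d7 = d3 - d2 - d5 = -31/3
  d8 = d3/2 - d1*2 = -9
  d9 = d8/2 = -9/2
Walk from origin (0, 0):
  seg 1: up by d1 = 5 → (0, 5)
  seg 2: right by d3 = 2 → (2, 5)
  seg 3: right by d8 = -9 → (-7, 5)
  seg 4: down by d1 = 5 → (-7, 0)
  seg 5: left by d8 = -9 → (2, 0)
  seg 6: right by d2 = 1/3 → (7/3, 0)
  seg 7: right by d7 = -31/3 → (-8, 0)
  seg 8: up by d1 = 5 → (-8, 5)
  seg 9: down by d9 = -9/2 → (-8, 19/2)
  seg 10: up by d3 = 2 → (-8, 23/2)

d6 = 1
d7 = -31/3
d8 = -9
d9 = -9/2
endpoint = (-8, 23/2)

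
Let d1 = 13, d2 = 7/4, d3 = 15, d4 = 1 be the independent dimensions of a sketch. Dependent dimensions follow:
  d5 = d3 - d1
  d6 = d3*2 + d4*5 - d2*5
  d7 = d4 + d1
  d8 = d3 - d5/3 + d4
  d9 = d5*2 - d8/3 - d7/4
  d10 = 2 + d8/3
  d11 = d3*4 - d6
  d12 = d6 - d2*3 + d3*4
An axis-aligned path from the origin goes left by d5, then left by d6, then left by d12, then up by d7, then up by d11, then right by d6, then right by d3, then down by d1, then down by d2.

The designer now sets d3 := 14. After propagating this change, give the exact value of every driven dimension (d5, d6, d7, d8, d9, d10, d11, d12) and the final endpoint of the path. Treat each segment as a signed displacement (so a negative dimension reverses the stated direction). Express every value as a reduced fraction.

d5 = 1
d6 = 97/4
d7 = 14
d8 = 44/3
d9 = -115/18
d10 = 62/9
d11 = 127/4
d12 = 75
endpoint = (-62, 31)

Apply edit: d3 := 14
  d5 = d3 - d1 = 1
  d6 = d3*2 + d4*5 - d2*5 = 97/4
  d7 = d4 + d1 = 14
  d8 = d3 - d5/3 + d4 = 44/3
  d9 = d5*2 - d8/3 - d7/4 = -115/18
  d10 = 2 + d8/3 = 62/9
  d11 = d3*4 - d6 = 127/4
  d12 = d6 - d2*3 + d3*4 = 75
Walk from origin (0, 0):
  seg 1: left by d5 = 1 → (-1, 0)
  seg 2: left by d6 = 97/4 → (-101/4, 0)
  seg 3: left by d12 = 75 → (-401/4, 0)
  seg 4: up by d7 = 14 → (-401/4, 14)
  seg 5: up by d11 = 127/4 → (-401/4, 183/4)
  seg 6: right by d6 = 97/4 → (-76, 183/4)
  seg 7: right by d3 = 14 → (-62, 183/4)
  seg 8: down by d1 = 13 → (-62, 131/4)
  seg 9: down by d2 = 7/4 → (-62, 31)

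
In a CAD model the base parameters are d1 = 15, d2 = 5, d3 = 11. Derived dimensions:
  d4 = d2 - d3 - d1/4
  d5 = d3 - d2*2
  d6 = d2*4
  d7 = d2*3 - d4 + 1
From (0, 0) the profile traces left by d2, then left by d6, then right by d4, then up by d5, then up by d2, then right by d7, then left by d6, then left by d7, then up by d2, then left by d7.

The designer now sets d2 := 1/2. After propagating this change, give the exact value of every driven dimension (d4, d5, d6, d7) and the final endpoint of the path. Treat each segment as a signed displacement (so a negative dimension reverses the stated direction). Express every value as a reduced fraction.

Apply edit: d2 := 1/2
  d4 = d2 - d3 - d1/4 = -57/4
  d5 = d3 - d2*2 = 10
  d6 = d2*4 = 2
  d7 = d2*3 - d4 + 1 = 67/4
Walk from origin (0, 0):
  seg 1: left by d2 = 1/2 → (-1/2, 0)
  seg 2: left by d6 = 2 → (-5/2, 0)
  seg 3: right by d4 = -57/4 → (-67/4, 0)
  seg 4: up by d5 = 10 → (-67/4, 10)
  seg 5: up by d2 = 1/2 → (-67/4, 21/2)
  seg 6: right by d7 = 67/4 → (0, 21/2)
  seg 7: left by d6 = 2 → (-2, 21/2)
  seg 8: left by d7 = 67/4 → (-75/4, 21/2)
  seg 9: up by d2 = 1/2 → (-75/4, 11)
  seg 10: left by d7 = 67/4 → (-71/2, 11)

d4 = -57/4
d5 = 10
d6 = 2
d7 = 67/4
endpoint = (-71/2, 11)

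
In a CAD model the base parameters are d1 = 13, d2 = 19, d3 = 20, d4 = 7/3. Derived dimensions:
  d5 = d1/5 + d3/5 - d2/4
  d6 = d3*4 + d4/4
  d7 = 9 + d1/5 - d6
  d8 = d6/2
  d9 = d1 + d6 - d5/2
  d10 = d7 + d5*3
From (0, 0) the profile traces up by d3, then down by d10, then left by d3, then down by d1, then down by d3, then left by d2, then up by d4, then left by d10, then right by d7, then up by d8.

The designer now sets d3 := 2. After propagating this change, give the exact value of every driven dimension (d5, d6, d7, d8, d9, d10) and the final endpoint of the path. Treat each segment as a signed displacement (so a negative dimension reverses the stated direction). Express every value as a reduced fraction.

d5 = -7/4
d6 = 103/12
d7 = 181/60
d8 = 103/24
d9 = 539/24
d10 = -67/30
endpoint = (-63/4, -497/120)

Apply edit: d3 := 2
  d5 = d1/5 + d3/5 - d2/4 = -7/4
  d6 = d3*4 + d4/4 = 103/12
  d7 = 9 + d1/5 - d6 = 181/60
  d8 = d6/2 = 103/24
  d9 = d1 + d6 - d5/2 = 539/24
  d10 = d7 + d5*3 = -67/30
Walk from origin (0, 0):
  seg 1: up by d3 = 2 → (0, 2)
  seg 2: down by d10 = -67/30 → (0, 127/30)
  seg 3: left by d3 = 2 → (-2, 127/30)
  seg 4: down by d1 = 13 → (-2, -263/30)
  seg 5: down by d3 = 2 → (-2, -323/30)
  seg 6: left by d2 = 19 → (-21, -323/30)
  seg 7: up by d4 = 7/3 → (-21, -253/30)
  seg 8: left by d10 = -67/30 → (-563/30, -253/30)
  seg 9: right by d7 = 181/60 → (-63/4, -253/30)
  seg 10: up by d8 = 103/24 → (-63/4, -497/120)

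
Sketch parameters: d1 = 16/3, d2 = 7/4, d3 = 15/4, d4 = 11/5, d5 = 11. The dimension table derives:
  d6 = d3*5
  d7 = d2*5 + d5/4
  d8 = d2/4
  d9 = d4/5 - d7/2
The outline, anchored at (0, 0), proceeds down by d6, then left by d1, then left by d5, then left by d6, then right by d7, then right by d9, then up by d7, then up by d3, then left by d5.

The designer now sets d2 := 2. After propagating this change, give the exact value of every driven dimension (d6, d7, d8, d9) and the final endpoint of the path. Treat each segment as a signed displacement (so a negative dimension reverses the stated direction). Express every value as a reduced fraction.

Apply edit: d2 := 2
  d6 = d3*5 = 75/4
  d7 = d2*5 + d5/4 = 51/4
  d8 = d2/4 = 1/2
  d9 = d4/5 - d7/2 = -1187/200
Walk from origin (0, 0):
  seg 1: down by d6 = 75/4 → (0, -75/4)
  seg 2: left by d1 = 16/3 → (-16/3, -75/4)
  seg 3: left by d5 = 11 → (-49/3, -75/4)
  seg 4: left by d6 = 75/4 → (-421/12, -75/4)
  seg 5: right by d7 = 51/4 → (-67/3, -75/4)
  seg 6: right by d9 = -1187/200 → (-16961/600, -75/4)
  seg 7: up by d7 = 51/4 → (-16961/600, -6)
  seg 8: up by d3 = 15/4 → (-16961/600, -9/4)
  seg 9: left by d5 = 11 → (-23561/600, -9/4)

d6 = 75/4
d7 = 51/4
d8 = 1/2
d9 = -1187/200
endpoint = (-23561/600, -9/4)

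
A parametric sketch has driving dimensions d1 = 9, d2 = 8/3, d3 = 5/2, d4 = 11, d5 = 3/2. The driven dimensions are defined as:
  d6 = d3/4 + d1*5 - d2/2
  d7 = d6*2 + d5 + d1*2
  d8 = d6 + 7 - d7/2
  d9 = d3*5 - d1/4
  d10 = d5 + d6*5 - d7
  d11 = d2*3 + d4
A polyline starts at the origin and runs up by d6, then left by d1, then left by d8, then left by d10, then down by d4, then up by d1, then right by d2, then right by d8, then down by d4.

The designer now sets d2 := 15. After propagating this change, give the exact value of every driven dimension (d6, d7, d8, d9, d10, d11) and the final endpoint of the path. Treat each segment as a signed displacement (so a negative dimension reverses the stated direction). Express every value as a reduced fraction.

d6 = 305/8
d7 = 383/4
d8 = -11/4
d9 = 41/4
d10 = 771/8
d11 = 56
endpoint = (-723/8, 201/8)

Apply edit: d2 := 15
  d6 = d3/4 + d1*5 - d2/2 = 305/8
  d7 = d6*2 + d5 + d1*2 = 383/4
  d8 = d6 + 7 - d7/2 = -11/4
  d9 = d3*5 - d1/4 = 41/4
  d10 = d5 + d6*5 - d7 = 771/8
  d11 = d2*3 + d4 = 56
Walk from origin (0, 0):
  seg 1: up by d6 = 305/8 → (0, 305/8)
  seg 2: left by d1 = 9 → (-9, 305/8)
  seg 3: left by d8 = -11/4 → (-25/4, 305/8)
  seg 4: left by d10 = 771/8 → (-821/8, 305/8)
  seg 5: down by d4 = 11 → (-821/8, 217/8)
  seg 6: up by d1 = 9 → (-821/8, 289/8)
  seg 7: right by d2 = 15 → (-701/8, 289/8)
  seg 8: right by d8 = -11/4 → (-723/8, 289/8)
  seg 9: down by d4 = 11 → (-723/8, 201/8)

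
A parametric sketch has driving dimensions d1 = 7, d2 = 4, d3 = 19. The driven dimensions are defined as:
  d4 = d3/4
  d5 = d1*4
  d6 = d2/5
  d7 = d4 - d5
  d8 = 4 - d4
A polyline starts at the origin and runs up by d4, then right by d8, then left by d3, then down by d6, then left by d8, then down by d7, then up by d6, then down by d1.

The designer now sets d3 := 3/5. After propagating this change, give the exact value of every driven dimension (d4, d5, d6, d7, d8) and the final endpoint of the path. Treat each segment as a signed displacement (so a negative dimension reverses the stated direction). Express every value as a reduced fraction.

Apply edit: d3 := 3/5
  d4 = d3/4 = 3/20
  d5 = d1*4 = 28
  d6 = d2/5 = 4/5
  d7 = d4 - d5 = -557/20
  d8 = 4 - d4 = 77/20
Walk from origin (0, 0):
  seg 1: up by d4 = 3/20 → (0, 3/20)
  seg 2: right by d8 = 77/20 → (77/20, 3/20)
  seg 3: left by d3 = 3/5 → (13/4, 3/20)
  seg 4: down by d6 = 4/5 → (13/4, -13/20)
  seg 5: left by d8 = 77/20 → (-3/5, -13/20)
  seg 6: down by d7 = -557/20 → (-3/5, 136/5)
  seg 7: up by d6 = 4/5 → (-3/5, 28)
  seg 8: down by d1 = 7 → (-3/5, 21)

d4 = 3/20
d5 = 28
d6 = 4/5
d7 = -557/20
d8 = 77/20
endpoint = (-3/5, 21)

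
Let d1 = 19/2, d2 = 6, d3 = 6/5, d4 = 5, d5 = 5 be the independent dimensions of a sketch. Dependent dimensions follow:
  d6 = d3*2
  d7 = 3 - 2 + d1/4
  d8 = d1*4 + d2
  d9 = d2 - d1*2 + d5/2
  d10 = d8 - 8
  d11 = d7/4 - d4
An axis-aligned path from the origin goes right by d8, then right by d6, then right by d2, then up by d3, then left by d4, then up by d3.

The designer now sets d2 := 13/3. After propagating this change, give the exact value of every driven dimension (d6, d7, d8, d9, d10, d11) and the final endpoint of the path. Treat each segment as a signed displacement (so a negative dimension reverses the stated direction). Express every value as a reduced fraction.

d6 = 12/5
d7 = 27/8
d8 = 127/3
d9 = -73/6
d10 = 103/3
d11 = -133/32
endpoint = (661/15, 12/5)

Apply edit: d2 := 13/3
  d6 = d3*2 = 12/5
  d7 = 3 - 2 + d1/4 = 27/8
  d8 = d1*4 + d2 = 127/3
  d9 = d2 - d1*2 + d5/2 = -73/6
  d10 = d8 - 8 = 103/3
  d11 = d7/4 - d4 = -133/32
Walk from origin (0, 0):
  seg 1: right by d8 = 127/3 → (127/3, 0)
  seg 2: right by d6 = 12/5 → (671/15, 0)
  seg 3: right by d2 = 13/3 → (736/15, 0)
  seg 4: up by d3 = 6/5 → (736/15, 6/5)
  seg 5: left by d4 = 5 → (661/15, 6/5)
  seg 6: up by d3 = 6/5 → (661/15, 12/5)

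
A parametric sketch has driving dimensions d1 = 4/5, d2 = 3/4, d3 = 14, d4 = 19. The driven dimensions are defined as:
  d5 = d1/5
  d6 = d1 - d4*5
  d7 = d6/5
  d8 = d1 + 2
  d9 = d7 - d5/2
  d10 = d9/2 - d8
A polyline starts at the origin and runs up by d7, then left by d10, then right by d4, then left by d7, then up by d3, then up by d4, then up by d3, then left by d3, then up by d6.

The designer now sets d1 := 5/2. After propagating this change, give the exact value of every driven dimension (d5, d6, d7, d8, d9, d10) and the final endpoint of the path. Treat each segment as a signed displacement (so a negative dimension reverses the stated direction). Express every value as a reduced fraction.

Apply edit: d1 := 5/2
  d5 = d1/5 = 1/2
  d6 = d1 - d4*5 = -185/2
  d7 = d6/5 = -37/2
  d8 = d1 + 2 = 9/2
  d9 = d7 - d5/2 = -75/4
  d10 = d9/2 - d8 = -111/8
Walk from origin (0, 0):
  seg 1: up by d7 = -37/2 → (0, -37/2)
  seg 2: left by d10 = -111/8 → (111/8, -37/2)
  seg 3: right by d4 = 19 → (263/8, -37/2)
  seg 4: left by d7 = -37/2 → (411/8, -37/2)
  seg 5: up by d3 = 14 → (411/8, -9/2)
  seg 6: up by d4 = 19 → (411/8, 29/2)
  seg 7: up by d3 = 14 → (411/8, 57/2)
  seg 8: left by d3 = 14 → (299/8, 57/2)
  seg 9: up by d6 = -185/2 → (299/8, -64)

d5 = 1/2
d6 = -185/2
d7 = -37/2
d8 = 9/2
d9 = -75/4
d10 = -111/8
endpoint = (299/8, -64)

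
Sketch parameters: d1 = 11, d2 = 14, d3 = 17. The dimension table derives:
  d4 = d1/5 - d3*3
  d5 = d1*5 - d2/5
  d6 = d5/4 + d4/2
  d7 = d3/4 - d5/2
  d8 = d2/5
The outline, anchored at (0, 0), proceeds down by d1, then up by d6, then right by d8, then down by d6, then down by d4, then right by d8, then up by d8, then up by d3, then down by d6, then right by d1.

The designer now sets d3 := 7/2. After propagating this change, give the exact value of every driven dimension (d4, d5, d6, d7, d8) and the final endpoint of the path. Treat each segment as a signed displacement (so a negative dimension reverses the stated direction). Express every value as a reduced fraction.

Apply edit: d3 := 7/2
  d4 = d1/5 - d3*3 = -83/10
  d5 = d1*5 - d2/5 = 261/5
  d6 = d5/4 + d4/2 = 89/10
  d7 = d3/4 - d5/2 = -1009/40
  d8 = d2/5 = 14/5
Walk from origin (0, 0):
  seg 1: down by d1 = 11 → (0, -11)
  seg 2: up by d6 = 89/10 → (0, -21/10)
  seg 3: right by d8 = 14/5 → (14/5, -21/10)
  seg 4: down by d6 = 89/10 → (14/5, -11)
  seg 5: down by d4 = -83/10 → (14/5, -27/10)
  seg 6: right by d8 = 14/5 → (28/5, -27/10)
  seg 7: up by d8 = 14/5 → (28/5, 1/10)
  seg 8: up by d3 = 7/2 → (28/5, 18/5)
  seg 9: down by d6 = 89/10 → (28/5, -53/10)
  seg 10: right by d1 = 11 → (83/5, -53/10)

d4 = -83/10
d5 = 261/5
d6 = 89/10
d7 = -1009/40
d8 = 14/5
endpoint = (83/5, -53/10)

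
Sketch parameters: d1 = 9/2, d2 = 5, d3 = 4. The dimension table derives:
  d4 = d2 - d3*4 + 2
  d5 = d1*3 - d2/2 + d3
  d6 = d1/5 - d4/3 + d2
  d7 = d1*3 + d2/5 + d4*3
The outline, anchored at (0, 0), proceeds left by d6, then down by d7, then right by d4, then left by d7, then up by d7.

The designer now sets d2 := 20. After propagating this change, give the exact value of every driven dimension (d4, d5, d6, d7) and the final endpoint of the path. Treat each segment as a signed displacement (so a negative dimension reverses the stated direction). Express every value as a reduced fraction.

d4 = 6
d5 = 15/2
d6 = 189/10
d7 = 71/2
endpoint = (-242/5, 0)

Apply edit: d2 := 20
  d4 = d2 - d3*4 + 2 = 6
  d5 = d1*3 - d2/2 + d3 = 15/2
  d6 = d1/5 - d4/3 + d2 = 189/10
  d7 = d1*3 + d2/5 + d4*3 = 71/2
Walk from origin (0, 0):
  seg 1: left by d6 = 189/10 → (-189/10, 0)
  seg 2: down by d7 = 71/2 → (-189/10, -71/2)
  seg 3: right by d4 = 6 → (-129/10, -71/2)
  seg 4: left by d7 = 71/2 → (-242/5, -71/2)
  seg 5: up by d7 = 71/2 → (-242/5, 0)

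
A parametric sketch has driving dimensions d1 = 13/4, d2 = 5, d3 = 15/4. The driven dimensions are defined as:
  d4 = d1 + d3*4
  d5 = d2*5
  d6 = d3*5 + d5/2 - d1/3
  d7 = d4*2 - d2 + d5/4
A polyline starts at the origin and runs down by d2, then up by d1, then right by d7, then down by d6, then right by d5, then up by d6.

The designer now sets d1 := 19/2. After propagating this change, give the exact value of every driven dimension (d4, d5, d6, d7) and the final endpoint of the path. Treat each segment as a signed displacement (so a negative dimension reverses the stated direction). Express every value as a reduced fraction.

Apply edit: d1 := 19/2
  d4 = d1 + d3*4 = 49/2
  d5 = d2*5 = 25
  d6 = d3*5 + d5/2 - d1/3 = 337/12
  d7 = d4*2 - d2 + d5/4 = 201/4
Walk from origin (0, 0):
  seg 1: down by d2 = 5 → (0, -5)
  seg 2: up by d1 = 19/2 → (0, 9/2)
  seg 3: right by d7 = 201/4 → (201/4, 9/2)
  seg 4: down by d6 = 337/12 → (201/4, -283/12)
  seg 5: right by d5 = 25 → (301/4, -283/12)
  seg 6: up by d6 = 337/12 → (301/4, 9/2)

d4 = 49/2
d5 = 25
d6 = 337/12
d7 = 201/4
endpoint = (301/4, 9/2)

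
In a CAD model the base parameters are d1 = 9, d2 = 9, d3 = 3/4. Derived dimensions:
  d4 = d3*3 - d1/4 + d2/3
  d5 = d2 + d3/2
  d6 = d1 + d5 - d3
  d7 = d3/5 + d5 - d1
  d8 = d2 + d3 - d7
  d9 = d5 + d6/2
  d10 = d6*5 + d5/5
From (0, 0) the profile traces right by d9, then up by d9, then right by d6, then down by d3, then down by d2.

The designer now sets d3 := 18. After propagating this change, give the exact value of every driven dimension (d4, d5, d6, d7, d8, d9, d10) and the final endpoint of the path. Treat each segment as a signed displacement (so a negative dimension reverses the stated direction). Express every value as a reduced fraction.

d4 = 219/4
d5 = 18
d6 = 9
d7 = 63/5
d8 = 72/5
d9 = 45/2
d10 = 243/5
endpoint = (63/2, -9/2)

Apply edit: d3 := 18
  d4 = d3*3 - d1/4 + d2/3 = 219/4
  d5 = d2 + d3/2 = 18
  d6 = d1 + d5 - d3 = 9
  d7 = d3/5 + d5 - d1 = 63/5
  d8 = d2 + d3 - d7 = 72/5
  d9 = d5 + d6/2 = 45/2
  d10 = d6*5 + d5/5 = 243/5
Walk from origin (0, 0):
  seg 1: right by d9 = 45/2 → (45/2, 0)
  seg 2: up by d9 = 45/2 → (45/2, 45/2)
  seg 3: right by d6 = 9 → (63/2, 45/2)
  seg 4: down by d3 = 18 → (63/2, 9/2)
  seg 5: down by d2 = 9 → (63/2, -9/2)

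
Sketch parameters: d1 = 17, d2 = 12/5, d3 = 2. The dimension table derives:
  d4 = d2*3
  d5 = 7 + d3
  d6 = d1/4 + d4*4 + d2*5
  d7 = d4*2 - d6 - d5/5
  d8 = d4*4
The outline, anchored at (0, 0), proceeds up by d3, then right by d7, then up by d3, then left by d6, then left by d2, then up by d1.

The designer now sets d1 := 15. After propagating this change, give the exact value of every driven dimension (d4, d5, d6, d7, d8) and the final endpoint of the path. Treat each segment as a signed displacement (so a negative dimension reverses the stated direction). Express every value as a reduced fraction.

d4 = 36/5
d5 = 9
d6 = 891/20
d7 = -639/20
d8 = 144/5
endpoint = (-789/10, 19)

Apply edit: d1 := 15
  d4 = d2*3 = 36/5
  d5 = 7 + d3 = 9
  d6 = d1/4 + d4*4 + d2*5 = 891/20
  d7 = d4*2 - d6 - d5/5 = -639/20
  d8 = d4*4 = 144/5
Walk from origin (0, 0):
  seg 1: up by d3 = 2 → (0, 2)
  seg 2: right by d7 = -639/20 → (-639/20, 2)
  seg 3: up by d3 = 2 → (-639/20, 4)
  seg 4: left by d6 = 891/20 → (-153/2, 4)
  seg 5: left by d2 = 12/5 → (-789/10, 4)
  seg 6: up by d1 = 15 → (-789/10, 19)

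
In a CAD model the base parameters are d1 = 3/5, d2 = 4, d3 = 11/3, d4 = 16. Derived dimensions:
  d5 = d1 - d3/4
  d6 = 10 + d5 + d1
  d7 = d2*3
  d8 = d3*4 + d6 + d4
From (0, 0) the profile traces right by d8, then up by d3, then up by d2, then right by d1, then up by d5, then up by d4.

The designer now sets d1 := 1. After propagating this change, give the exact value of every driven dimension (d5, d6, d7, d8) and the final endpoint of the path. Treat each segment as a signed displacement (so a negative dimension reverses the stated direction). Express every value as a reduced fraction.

Apply edit: d1 := 1
  d5 = d1 - d3/4 = 1/12
  d6 = 10 + d5 + d1 = 133/12
  d7 = d2*3 = 12
  d8 = d3*4 + d6 + d4 = 167/4
Walk from origin (0, 0):
  seg 1: right by d8 = 167/4 → (167/4, 0)
  seg 2: up by d3 = 11/3 → (167/4, 11/3)
  seg 3: up by d2 = 4 → (167/4, 23/3)
  seg 4: right by d1 = 1 → (171/4, 23/3)
  seg 5: up by d5 = 1/12 → (171/4, 31/4)
  seg 6: up by d4 = 16 → (171/4, 95/4)

d5 = 1/12
d6 = 133/12
d7 = 12
d8 = 167/4
endpoint = (171/4, 95/4)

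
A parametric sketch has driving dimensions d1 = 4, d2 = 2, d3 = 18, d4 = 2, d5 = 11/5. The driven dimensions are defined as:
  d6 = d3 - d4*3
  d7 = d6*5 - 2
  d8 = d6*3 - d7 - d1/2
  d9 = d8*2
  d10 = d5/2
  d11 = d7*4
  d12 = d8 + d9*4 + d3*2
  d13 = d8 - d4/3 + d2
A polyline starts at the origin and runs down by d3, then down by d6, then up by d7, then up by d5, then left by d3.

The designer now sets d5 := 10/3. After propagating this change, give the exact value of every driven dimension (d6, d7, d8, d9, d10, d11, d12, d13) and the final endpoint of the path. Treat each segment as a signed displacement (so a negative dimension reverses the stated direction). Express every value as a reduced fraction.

Apply edit: d5 := 10/3
  d6 = d3 - d4*3 = 12
  d7 = d6*5 - 2 = 58
  d8 = d6*3 - d7 - d1/2 = -24
  d9 = d8*2 = -48
  d10 = d5/2 = 5/3
  d11 = d7*4 = 232
  d12 = d8 + d9*4 + d3*2 = -180
  d13 = d8 - d4/3 + d2 = -68/3
Walk from origin (0, 0):
  seg 1: down by d3 = 18 → (0, -18)
  seg 2: down by d6 = 12 → (0, -30)
  seg 3: up by d7 = 58 → (0, 28)
  seg 4: up by d5 = 10/3 → (0, 94/3)
  seg 5: left by d3 = 18 → (-18, 94/3)

d6 = 12
d7 = 58
d8 = -24
d9 = -48
d10 = 5/3
d11 = 232
d12 = -180
d13 = -68/3
endpoint = (-18, 94/3)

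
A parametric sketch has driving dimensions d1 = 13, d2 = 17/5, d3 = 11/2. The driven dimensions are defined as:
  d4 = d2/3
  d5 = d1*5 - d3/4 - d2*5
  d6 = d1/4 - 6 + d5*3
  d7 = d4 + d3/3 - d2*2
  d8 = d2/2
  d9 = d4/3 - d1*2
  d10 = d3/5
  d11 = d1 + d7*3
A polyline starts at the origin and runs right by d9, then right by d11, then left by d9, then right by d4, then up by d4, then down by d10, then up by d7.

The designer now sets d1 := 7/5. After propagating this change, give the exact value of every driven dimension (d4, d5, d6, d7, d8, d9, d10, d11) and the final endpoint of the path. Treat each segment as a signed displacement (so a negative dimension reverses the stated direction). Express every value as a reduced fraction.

d4 = 17/15
d5 = -91/8
d6 = -1591/40
d7 = -23/6
d8 = 17/10
d9 = -109/45
d10 = 11/10
d11 = -101/10
endpoint = (-269/30, -19/5)

Apply edit: d1 := 7/5
  d4 = d2/3 = 17/15
  d5 = d1*5 - d3/4 - d2*5 = -91/8
  d6 = d1/4 - 6 + d5*3 = -1591/40
  d7 = d4 + d3/3 - d2*2 = -23/6
  d8 = d2/2 = 17/10
  d9 = d4/3 - d1*2 = -109/45
  d10 = d3/5 = 11/10
  d11 = d1 + d7*3 = -101/10
Walk from origin (0, 0):
  seg 1: right by d9 = -109/45 → (-109/45, 0)
  seg 2: right by d11 = -101/10 → (-1127/90, 0)
  seg 3: left by d9 = -109/45 → (-101/10, 0)
  seg 4: right by d4 = 17/15 → (-269/30, 0)
  seg 5: up by d4 = 17/15 → (-269/30, 17/15)
  seg 6: down by d10 = 11/10 → (-269/30, 1/30)
  seg 7: up by d7 = -23/6 → (-269/30, -19/5)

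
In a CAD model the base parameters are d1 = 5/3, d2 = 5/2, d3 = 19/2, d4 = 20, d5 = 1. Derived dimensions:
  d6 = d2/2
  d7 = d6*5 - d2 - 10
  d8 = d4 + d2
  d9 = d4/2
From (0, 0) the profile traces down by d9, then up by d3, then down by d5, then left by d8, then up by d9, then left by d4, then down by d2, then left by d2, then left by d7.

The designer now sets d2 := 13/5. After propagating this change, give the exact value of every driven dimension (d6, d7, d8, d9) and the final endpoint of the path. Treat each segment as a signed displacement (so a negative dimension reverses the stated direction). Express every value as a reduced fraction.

Apply edit: d2 := 13/5
  d6 = d2/2 = 13/10
  d7 = d6*5 - d2 - 10 = -61/10
  d8 = d4 + d2 = 113/5
  d9 = d4/2 = 10
Walk from origin (0, 0):
  seg 1: down by d9 = 10 → (0, -10)
  seg 2: up by d3 = 19/2 → (0, -1/2)
  seg 3: down by d5 = 1 → (0, -3/2)
  seg 4: left by d8 = 113/5 → (-113/5, -3/2)
  seg 5: up by d9 = 10 → (-113/5, 17/2)
  seg 6: left by d4 = 20 → (-213/5, 17/2)
  seg 7: down by d2 = 13/5 → (-213/5, 59/10)
  seg 8: left by d2 = 13/5 → (-226/5, 59/10)
  seg 9: left by d7 = -61/10 → (-391/10, 59/10)

d6 = 13/10
d7 = -61/10
d8 = 113/5
d9 = 10
endpoint = (-391/10, 59/10)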